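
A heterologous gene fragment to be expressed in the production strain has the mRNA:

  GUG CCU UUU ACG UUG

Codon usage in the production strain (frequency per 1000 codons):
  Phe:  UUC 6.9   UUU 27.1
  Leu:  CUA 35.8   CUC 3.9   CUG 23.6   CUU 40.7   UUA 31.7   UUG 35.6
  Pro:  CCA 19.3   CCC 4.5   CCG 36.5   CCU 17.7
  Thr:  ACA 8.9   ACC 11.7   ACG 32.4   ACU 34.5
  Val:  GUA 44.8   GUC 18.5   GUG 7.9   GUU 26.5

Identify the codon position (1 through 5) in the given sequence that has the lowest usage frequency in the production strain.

1

Codon 1 GUG (Val): 7.9 per 1000.
Codon 2 CCU (Pro): 17.7 per 1000.
Codon 3 UUU (Phe): 27.1 per 1000.
Codon 4 ACG (Thr): 32.4 per 1000.
Codon 5 UUG (Leu): 35.6 per 1000.
Lowest frequency is 7.9 at codon 1.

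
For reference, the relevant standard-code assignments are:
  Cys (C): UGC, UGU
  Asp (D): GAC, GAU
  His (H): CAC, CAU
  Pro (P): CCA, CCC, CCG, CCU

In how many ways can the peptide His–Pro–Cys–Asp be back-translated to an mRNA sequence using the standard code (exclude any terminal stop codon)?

32

His: 2 codons.
Pro: 4 codons.
Cys: 2 codons.
Asp: 2 codons.
2 × 4 × 2 × 2 = 32.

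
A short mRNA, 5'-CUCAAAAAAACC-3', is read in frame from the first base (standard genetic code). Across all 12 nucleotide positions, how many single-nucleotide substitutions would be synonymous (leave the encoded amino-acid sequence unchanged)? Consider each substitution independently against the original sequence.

8

Codon 1 (CUC, Leu): 3 synonymous substitutions.
Codon 2 (AAA, Lys): 1 synonymous substitution.
Codon 3 (AAA, Lys): 1 synonymous substitution.
Codon 4 (ACC, Thr): 3 synonymous substitutions.
Total: 3 + 1 + 1 + 3 = 8.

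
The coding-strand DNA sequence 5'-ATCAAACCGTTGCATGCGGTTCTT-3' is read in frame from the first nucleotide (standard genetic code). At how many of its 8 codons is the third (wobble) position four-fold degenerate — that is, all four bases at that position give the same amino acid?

4

Codon 1 ATC (Ile): third position 3-fold.
Codon 2 AAA (Lys): third position 2-fold.
Codon 3 CCG (Pro): third position 4-fold.
Codon 4 TTG (Leu): third position 2-fold.
Codon 5 CAT (His): third position 2-fold.
Codon 6 GCG (Ala): third position 4-fold.
Codon 7 GTT (Val): third position 4-fold.
Codon 8 CTT (Leu): third position 4-fold.
Four-fold degenerate third positions: 4.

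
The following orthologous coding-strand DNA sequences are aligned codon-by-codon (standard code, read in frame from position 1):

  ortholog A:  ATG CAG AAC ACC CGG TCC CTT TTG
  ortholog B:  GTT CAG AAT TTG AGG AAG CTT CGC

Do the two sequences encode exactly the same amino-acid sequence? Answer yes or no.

Codon 1: ATG Met / GTT Val — nonsynonymous.
Codon 2: CAG Gln / CAG Gln — identical.
Codon 3: AAC Asn / AAT Asn — synonymous.
Codon 4: ACC Thr / TTG Leu — nonsynonymous.
Codon 5: CGG Arg / AGG Arg — synonymous.
Codon 6: TCC Ser / AAG Lys — nonsynonymous.
Codon 7: CTT Leu / CTT Leu — identical.
Codon 8: TTG Leu / CGC Arg — nonsynonymous.
Nonsynonymous differences: 4 → different protein.

no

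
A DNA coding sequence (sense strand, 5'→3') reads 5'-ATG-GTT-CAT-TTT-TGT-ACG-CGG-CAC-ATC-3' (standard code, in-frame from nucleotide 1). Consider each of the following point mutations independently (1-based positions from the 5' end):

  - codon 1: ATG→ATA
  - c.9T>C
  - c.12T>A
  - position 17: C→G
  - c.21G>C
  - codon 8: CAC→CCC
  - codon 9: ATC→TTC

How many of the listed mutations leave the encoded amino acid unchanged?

2

Codon 1: ATG (Met) → ATA (Ile) — missense.
Codon 3: CAT (His) → CAC (His) — synonymous.
Codon 4: TTT (Phe) → TTA (Leu) — missense.
Codon 6: ACG (Thr) → AGG (Arg) — missense.
Codon 7: CGG (Arg) → CGC (Arg) — synonymous.
Codon 8: CAC (His) → CCC (Pro) — missense.
Codon 9: ATC (Ile) → TTC (Phe) — missense.
Synonymous: 2 of 7.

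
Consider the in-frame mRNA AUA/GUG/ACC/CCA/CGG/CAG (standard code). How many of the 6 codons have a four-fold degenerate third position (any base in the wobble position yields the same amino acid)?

4

Codon 1 AUA (Ile): third position 3-fold.
Codon 2 GUG (Val): third position 4-fold.
Codon 3 ACC (Thr): third position 4-fold.
Codon 4 CCA (Pro): third position 4-fold.
Codon 5 CGG (Arg): third position 4-fold.
Codon 6 CAG (Gln): third position 2-fold.
Four-fold degenerate third positions: 4.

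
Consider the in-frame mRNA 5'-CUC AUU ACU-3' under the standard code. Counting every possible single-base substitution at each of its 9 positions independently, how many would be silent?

Codon 1 (CUC, Leu): 3 synonymous substitutions.
Codon 2 (AUU, Ile): 2 synonymous substitutions.
Codon 3 (ACU, Thr): 3 synonymous substitutions.
Total: 3 + 2 + 3 = 8.

8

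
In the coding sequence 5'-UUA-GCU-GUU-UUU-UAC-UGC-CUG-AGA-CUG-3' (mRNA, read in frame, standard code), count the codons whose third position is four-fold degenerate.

Codon 1 UUA (Leu): third position 2-fold.
Codon 2 GCU (Ala): third position 4-fold.
Codon 3 GUU (Val): third position 4-fold.
Codon 4 UUU (Phe): third position 2-fold.
Codon 5 UAC (Tyr): third position 2-fold.
Codon 6 UGC (Cys): third position 2-fold.
Codon 7 CUG (Leu): third position 4-fold.
Codon 8 AGA (Arg): third position 2-fold.
Codon 9 CUG (Leu): third position 4-fold.
Four-fold degenerate third positions: 4.

4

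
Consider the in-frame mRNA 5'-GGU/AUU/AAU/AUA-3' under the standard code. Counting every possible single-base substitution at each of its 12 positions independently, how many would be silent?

Codon 1 (GGU, Gly): 3 synonymous substitutions.
Codon 2 (AUU, Ile): 2 synonymous substitutions.
Codon 3 (AAU, Asn): 1 synonymous substitution.
Codon 4 (AUA, Ile): 2 synonymous substitutions.
Total: 3 + 2 + 1 + 2 = 8.

8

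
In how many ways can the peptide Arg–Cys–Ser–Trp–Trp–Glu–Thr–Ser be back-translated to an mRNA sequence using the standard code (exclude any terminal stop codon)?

Arg: 6 codons.
Cys: 2 codons.
Ser: 6 codons.
Trp: 1 codon.
Trp: 1 codon.
Glu: 2 codons.
Thr: 4 codons.
Ser: 6 codons.
6 × 2 × 6 × 1 × 1 × 2 × 4 × 6 = 3456.

3456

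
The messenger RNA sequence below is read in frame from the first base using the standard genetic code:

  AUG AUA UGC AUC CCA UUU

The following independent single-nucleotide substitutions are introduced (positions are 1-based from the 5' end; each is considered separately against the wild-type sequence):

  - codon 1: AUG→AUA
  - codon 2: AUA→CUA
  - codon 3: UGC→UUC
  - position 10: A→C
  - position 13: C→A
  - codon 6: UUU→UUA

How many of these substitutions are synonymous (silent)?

0

Codon 1: AUG (Met) → AUA (Ile) — missense.
Codon 2: AUA (Ile) → CUA (Leu) — missense.
Codon 3: UGC (Cys) → UUC (Phe) — missense.
Codon 4: AUC (Ile) → CUC (Leu) — missense.
Codon 5: CCA (Pro) → ACA (Thr) — missense.
Codon 6: UUU (Phe) → UUA (Leu) — missense.
Synonymous: 0 of 6.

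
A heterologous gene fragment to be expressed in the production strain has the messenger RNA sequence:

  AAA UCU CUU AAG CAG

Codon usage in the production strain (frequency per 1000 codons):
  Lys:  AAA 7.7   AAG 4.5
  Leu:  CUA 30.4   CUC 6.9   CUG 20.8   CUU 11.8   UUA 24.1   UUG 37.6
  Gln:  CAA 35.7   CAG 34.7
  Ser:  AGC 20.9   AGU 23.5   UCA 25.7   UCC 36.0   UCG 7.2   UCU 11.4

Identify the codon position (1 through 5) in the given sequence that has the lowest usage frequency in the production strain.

Codon 1 AAA (Lys): 7.7 per 1000.
Codon 2 UCU (Ser): 11.4 per 1000.
Codon 3 CUU (Leu): 11.8 per 1000.
Codon 4 AAG (Lys): 4.5 per 1000.
Codon 5 CAG (Gln): 34.7 per 1000.
Lowest frequency is 4.5 at codon 4.

4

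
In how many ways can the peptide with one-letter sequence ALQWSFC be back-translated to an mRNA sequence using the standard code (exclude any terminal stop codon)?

1152

Ala: 4 codons.
Leu: 6 codons.
Gln: 2 codons.
Trp: 1 codon.
Ser: 6 codons.
Phe: 2 codons.
Cys: 2 codons.
4 × 6 × 2 × 1 × 6 × 2 × 2 = 1152.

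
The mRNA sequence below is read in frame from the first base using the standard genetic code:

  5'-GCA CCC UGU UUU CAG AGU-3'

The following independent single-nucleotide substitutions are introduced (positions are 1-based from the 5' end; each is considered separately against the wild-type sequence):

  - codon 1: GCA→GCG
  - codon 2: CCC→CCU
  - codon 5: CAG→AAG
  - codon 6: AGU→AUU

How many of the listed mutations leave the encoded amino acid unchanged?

2

Codon 1: GCA (Ala) → GCG (Ala) — synonymous.
Codon 2: CCC (Pro) → CCU (Pro) — synonymous.
Codon 5: CAG (Gln) → AAG (Lys) — missense.
Codon 6: AGU (Ser) → AUU (Ile) — missense.
Synonymous: 2 of 4.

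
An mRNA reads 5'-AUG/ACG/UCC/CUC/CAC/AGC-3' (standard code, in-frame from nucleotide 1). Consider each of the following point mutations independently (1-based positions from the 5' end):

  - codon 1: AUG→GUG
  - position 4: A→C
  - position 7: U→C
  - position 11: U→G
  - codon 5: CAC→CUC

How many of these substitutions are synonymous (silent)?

0

Codon 1: AUG (Met) → GUG (Val) — missense.
Codon 2: ACG (Thr) → CCG (Pro) — missense.
Codon 3: UCC (Ser) → CCC (Pro) — missense.
Codon 4: CUC (Leu) → CGC (Arg) — missense.
Codon 5: CAC (His) → CUC (Leu) — missense.
Synonymous: 0 of 5.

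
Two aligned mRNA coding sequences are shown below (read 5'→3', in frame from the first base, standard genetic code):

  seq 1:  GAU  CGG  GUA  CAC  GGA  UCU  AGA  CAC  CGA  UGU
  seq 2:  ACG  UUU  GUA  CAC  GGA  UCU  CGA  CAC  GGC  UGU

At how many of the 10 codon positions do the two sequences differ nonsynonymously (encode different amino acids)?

3

Codon 1: GAU Asp / ACG Thr — nonsynonymous.
Codon 2: CGG Arg / UUU Phe — nonsynonymous.
Codon 3: GUA Val / GUA Val — identical.
Codon 4: CAC His / CAC His — identical.
Codon 5: GGA Gly / GGA Gly — identical.
Codon 6: UCU Ser / UCU Ser — identical.
Codon 7: AGA Arg / CGA Arg — synonymous.
Codon 8: CAC His / CAC His — identical.
Codon 9: CGA Arg / GGC Gly — nonsynonymous.
Codon 10: UGU Cys / UGU Cys — identical.
Nonsynonymous differences: 3.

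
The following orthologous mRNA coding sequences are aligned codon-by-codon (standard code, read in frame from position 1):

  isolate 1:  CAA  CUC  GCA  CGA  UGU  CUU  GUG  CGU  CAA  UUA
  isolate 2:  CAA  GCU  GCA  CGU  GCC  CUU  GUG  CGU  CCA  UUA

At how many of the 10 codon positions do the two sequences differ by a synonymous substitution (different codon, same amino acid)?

Codon 1: CAA Gln / CAA Gln — identical.
Codon 2: CUC Leu / GCU Ala — nonsynonymous.
Codon 3: GCA Ala / GCA Ala — identical.
Codon 4: CGA Arg / CGU Arg — synonymous.
Codon 5: UGU Cys / GCC Ala — nonsynonymous.
Codon 6: CUU Leu / CUU Leu — identical.
Codon 7: GUG Val / GUG Val — identical.
Codon 8: CGU Arg / CGU Arg — identical.
Codon 9: CAA Gln / CCA Pro — nonsynonymous.
Codon 10: UUA Leu / UUA Leu — identical.
Synonymous differences: 1.

1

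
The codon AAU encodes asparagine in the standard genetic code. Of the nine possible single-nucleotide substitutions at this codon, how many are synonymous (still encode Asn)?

1

Position 1: none → 0 synonymous.
Position 2: none → 0 synonymous.
Position 3: AAC → 1 synonymous.
Total: 0 + 0 + 1 = 1.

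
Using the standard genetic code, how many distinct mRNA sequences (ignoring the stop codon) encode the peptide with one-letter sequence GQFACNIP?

Gly: 4 codons.
Gln: 2 codons.
Phe: 2 codons.
Ala: 4 codons.
Cys: 2 codons.
Asn: 2 codons.
Ile: 3 codons.
Pro: 4 codons.
4 × 2 × 2 × 4 × 2 × 2 × 3 × 4 = 3072.

3072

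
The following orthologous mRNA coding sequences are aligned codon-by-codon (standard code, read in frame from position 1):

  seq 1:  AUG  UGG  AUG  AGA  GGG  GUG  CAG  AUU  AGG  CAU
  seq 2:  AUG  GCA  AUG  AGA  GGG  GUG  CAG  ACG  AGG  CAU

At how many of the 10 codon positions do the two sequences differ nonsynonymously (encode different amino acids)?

2

Codon 1: AUG Met / AUG Met — identical.
Codon 2: UGG Trp / GCA Ala — nonsynonymous.
Codon 3: AUG Met / AUG Met — identical.
Codon 4: AGA Arg / AGA Arg — identical.
Codon 5: GGG Gly / GGG Gly — identical.
Codon 6: GUG Val / GUG Val — identical.
Codon 7: CAG Gln / CAG Gln — identical.
Codon 8: AUU Ile / ACG Thr — nonsynonymous.
Codon 9: AGG Arg / AGG Arg — identical.
Codon 10: CAU His / CAU His — identical.
Nonsynonymous differences: 2.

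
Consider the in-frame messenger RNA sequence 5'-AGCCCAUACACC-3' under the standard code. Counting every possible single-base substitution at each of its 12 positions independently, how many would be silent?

Codon 1 (AGC, Ser): 1 synonymous substitution.
Codon 2 (CCA, Pro): 3 synonymous substitutions.
Codon 3 (UAC, Tyr): 1 synonymous substitution.
Codon 4 (ACC, Thr): 3 synonymous substitutions.
Total: 1 + 3 + 1 + 3 = 8.

8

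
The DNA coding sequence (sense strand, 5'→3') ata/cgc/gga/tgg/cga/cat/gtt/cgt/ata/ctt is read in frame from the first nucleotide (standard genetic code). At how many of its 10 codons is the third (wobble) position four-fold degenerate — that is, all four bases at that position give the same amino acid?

Codon 1 ATA (Ile): third position 3-fold.
Codon 2 CGC (Arg): third position 4-fold.
Codon 3 GGA (Gly): third position 4-fold.
Codon 4 TGG (Trp): third position 1-fold.
Codon 5 CGA (Arg): third position 4-fold.
Codon 6 CAT (His): third position 2-fold.
Codon 7 GTT (Val): third position 4-fold.
Codon 8 CGT (Arg): third position 4-fold.
Codon 9 ATA (Ile): third position 3-fold.
Codon 10 CTT (Leu): third position 4-fold.
Four-fold degenerate third positions: 6.

6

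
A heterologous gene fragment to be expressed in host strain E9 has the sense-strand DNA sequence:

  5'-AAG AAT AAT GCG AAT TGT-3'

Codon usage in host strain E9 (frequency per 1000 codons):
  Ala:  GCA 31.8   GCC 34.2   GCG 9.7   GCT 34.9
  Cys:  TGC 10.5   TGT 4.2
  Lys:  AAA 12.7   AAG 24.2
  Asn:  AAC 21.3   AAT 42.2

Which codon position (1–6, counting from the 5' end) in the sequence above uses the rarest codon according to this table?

Codon 1 AAG (Lys): 24.2 per 1000.
Codon 2 AAT (Asn): 42.2 per 1000.
Codon 3 AAT (Asn): 42.2 per 1000.
Codon 4 GCG (Ala): 9.7 per 1000.
Codon 5 AAT (Asn): 42.2 per 1000.
Codon 6 TGT (Cys): 4.2 per 1000.
Lowest frequency is 4.2 at codon 6.

6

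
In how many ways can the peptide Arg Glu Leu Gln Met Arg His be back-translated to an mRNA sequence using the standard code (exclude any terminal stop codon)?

Arg: 6 codons.
Glu: 2 codons.
Leu: 6 codons.
Gln: 2 codons.
Met: 1 codon.
Arg: 6 codons.
His: 2 codons.
6 × 2 × 6 × 2 × 1 × 6 × 2 = 1728.

1728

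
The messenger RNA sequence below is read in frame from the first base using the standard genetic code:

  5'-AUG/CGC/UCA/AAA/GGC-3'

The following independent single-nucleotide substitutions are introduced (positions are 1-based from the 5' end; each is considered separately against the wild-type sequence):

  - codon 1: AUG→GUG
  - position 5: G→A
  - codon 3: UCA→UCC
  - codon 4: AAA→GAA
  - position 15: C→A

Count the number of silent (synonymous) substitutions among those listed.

2

Codon 1: AUG (Met) → GUG (Val) — missense.
Codon 2: CGC (Arg) → CAC (His) — missense.
Codon 3: UCA (Ser) → UCC (Ser) — synonymous.
Codon 4: AAA (Lys) → GAA (Glu) — missense.
Codon 5: GGC (Gly) → GGA (Gly) — synonymous.
Synonymous: 2 of 5.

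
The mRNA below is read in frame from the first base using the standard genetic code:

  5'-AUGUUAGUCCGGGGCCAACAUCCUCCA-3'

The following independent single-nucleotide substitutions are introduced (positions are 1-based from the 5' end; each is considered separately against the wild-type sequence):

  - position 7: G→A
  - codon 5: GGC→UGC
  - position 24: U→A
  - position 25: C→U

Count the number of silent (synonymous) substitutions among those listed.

Codon 3: GUC (Val) → AUC (Ile) — missense.
Codon 5: GGC (Gly) → UGC (Cys) — missense.
Codon 8: CCU (Pro) → CCA (Pro) — synonymous.
Codon 9: CCA (Pro) → UCA (Ser) — missense.
Synonymous: 1 of 4.

1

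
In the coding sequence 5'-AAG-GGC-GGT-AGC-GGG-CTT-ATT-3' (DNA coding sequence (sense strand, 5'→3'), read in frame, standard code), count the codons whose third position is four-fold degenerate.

4

Codon 1 AAG (Lys): third position 2-fold.
Codon 2 GGC (Gly): third position 4-fold.
Codon 3 GGT (Gly): third position 4-fold.
Codon 4 AGC (Ser): third position 2-fold.
Codon 5 GGG (Gly): third position 4-fold.
Codon 6 CTT (Leu): third position 4-fold.
Codon 7 ATT (Ile): third position 3-fold.
Four-fold degenerate third positions: 4.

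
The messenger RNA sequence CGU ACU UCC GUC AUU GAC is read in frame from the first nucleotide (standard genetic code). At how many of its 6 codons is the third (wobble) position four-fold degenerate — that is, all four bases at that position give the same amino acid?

4

Codon 1 CGU (Arg): third position 4-fold.
Codon 2 ACU (Thr): third position 4-fold.
Codon 3 UCC (Ser): third position 4-fold.
Codon 4 GUC (Val): third position 4-fold.
Codon 5 AUU (Ile): third position 3-fold.
Codon 6 GAC (Asp): third position 2-fold.
Four-fold degenerate third positions: 4.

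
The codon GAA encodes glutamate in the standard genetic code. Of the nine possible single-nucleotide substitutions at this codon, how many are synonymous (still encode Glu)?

1

Position 1: none → 0 synonymous.
Position 2: none → 0 synonymous.
Position 3: GAG → 1 synonymous.
Total: 0 + 0 + 1 = 1.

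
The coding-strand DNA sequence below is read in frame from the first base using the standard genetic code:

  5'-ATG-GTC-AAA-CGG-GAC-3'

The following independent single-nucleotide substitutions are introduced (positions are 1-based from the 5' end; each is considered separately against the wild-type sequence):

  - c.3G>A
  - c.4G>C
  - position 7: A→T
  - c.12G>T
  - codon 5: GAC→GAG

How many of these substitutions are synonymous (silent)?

1

Codon 1: ATG (Met) → ATA (Ile) — missense.
Codon 2: GTC (Val) → CTC (Leu) — missense.
Codon 3: AAA (Lys) → TAA (Stop) — nonsense.
Codon 4: CGG (Arg) → CGT (Arg) — synonymous.
Codon 5: GAC (Asp) → GAG (Glu) — missense.
Synonymous: 1 of 5.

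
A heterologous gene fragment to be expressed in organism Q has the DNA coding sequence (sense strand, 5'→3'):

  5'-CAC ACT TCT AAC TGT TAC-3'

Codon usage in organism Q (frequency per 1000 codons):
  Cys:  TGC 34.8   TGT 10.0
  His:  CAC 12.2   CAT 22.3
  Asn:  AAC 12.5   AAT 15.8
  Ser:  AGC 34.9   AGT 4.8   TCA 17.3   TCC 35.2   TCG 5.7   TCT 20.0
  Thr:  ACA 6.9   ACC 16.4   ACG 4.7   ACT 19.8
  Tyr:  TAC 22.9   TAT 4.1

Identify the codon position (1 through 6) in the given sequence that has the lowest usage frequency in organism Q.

Codon 1 CAC (His): 12.2 per 1000.
Codon 2 ACT (Thr): 19.8 per 1000.
Codon 3 TCT (Ser): 20.0 per 1000.
Codon 4 AAC (Asn): 12.5 per 1000.
Codon 5 TGT (Cys): 10.0 per 1000.
Codon 6 TAC (Tyr): 22.9 per 1000.
Lowest frequency is 10.0 at codon 5.

5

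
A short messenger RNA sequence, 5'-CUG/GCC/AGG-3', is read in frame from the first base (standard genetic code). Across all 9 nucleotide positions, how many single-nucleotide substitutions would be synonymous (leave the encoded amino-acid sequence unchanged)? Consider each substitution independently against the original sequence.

9

Codon 1 (CUG, Leu): 4 synonymous substitutions.
Codon 2 (GCC, Ala): 3 synonymous substitutions.
Codon 3 (AGG, Arg): 2 synonymous substitutions.
Total: 4 + 3 + 2 = 9.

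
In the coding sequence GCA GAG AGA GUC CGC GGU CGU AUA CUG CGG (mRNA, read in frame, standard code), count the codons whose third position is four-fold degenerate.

Codon 1 GCA (Ala): third position 4-fold.
Codon 2 GAG (Glu): third position 2-fold.
Codon 3 AGA (Arg): third position 2-fold.
Codon 4 GUC (Val): third position 4-fold.
Codon 5 CGC (Arg): third position 4-fold.
Codon 6 GGU (Gly): third position 4-fold.
Codon 7 CGU (Arg): third position 4-fold.
Codon 8 AUA (Ile): third position 3-fold.
Codon 9 CUG (Leu): third position 4-fold.
Codon 10 CGG (Arg): third position 4-fold.
Four-fold degenerate third positions: 7.

7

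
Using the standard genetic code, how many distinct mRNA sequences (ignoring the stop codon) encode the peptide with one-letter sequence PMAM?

Pro: 4 codons.
Met: 1 codon.
Ala: 4 codons.
Met: 1 codon.
4 × 1 × 4 × 1 = 16.

16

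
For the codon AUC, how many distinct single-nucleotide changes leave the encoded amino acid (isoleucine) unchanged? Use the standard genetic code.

2

Position 1: none → 0 synonymous.
Position 2: none → 0 synonymous.
Position 3: AUU, AUA → 2 synonymous.
Total: 0 + 0 + 2 = 2.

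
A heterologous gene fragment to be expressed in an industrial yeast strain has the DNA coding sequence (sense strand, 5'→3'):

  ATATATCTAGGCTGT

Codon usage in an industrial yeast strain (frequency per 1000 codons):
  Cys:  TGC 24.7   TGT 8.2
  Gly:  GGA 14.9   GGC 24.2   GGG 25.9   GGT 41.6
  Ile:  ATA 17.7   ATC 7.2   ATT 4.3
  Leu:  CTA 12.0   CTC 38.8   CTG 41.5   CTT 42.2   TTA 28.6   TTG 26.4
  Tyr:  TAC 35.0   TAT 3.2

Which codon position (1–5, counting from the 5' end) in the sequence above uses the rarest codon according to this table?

Codon 1 ATA (Ile): 17.7 per 1000.
Codon 2 TAT (Tyr): 3.2 per 1000.
Codon 3 CTA (Leu): 12.0 per 1000.
Codon 4 GGC (Gly): 24.2 per 1000.
Codon 5 TGT (Cys): 8.2 per 1000.
Lowest frequency is 3.2 at codon 2.

2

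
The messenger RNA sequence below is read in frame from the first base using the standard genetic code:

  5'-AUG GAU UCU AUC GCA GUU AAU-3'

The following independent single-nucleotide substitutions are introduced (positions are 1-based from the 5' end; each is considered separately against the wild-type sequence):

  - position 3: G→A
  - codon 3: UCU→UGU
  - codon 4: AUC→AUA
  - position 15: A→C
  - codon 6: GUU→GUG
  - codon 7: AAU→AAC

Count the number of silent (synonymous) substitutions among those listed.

Codon 1: AUG (Met) → AUA (Ile) — missense.
Codon 3: UCU (Ser) → UGU (Cys) — missense.
Codon 4: AUC (Ile) → AUA (Ile) — synonymous.
Codon 5: GCA (Ala) → GCC (Ala) — synonymous.
Codon 6: GUU (Val) → GUG (Val) — synonymous.
Codon 7: AAU (Asn) → AAC (Asn) — synonymous.
Synonymous: 4 of 6.

4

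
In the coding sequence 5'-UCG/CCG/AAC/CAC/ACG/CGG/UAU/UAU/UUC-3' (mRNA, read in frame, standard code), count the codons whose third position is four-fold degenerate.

4

Codon 1 UCG (Ser): third position 4-fold.
Codon 2 CCG (Pro): third position 4-fold.
Codon 3 AAC (Asn): third position 2-fold.
Codon 4 CAC (His): third position 2-fold.
Codon 5 ACG (Thr): third position 4-fold.
Codon 6 CGG (Arg): third position 4-fold.
Codon 7 UAU (Tyr): third position 2-fold.
Codon 8 UAU (Tyr): third position 2-fold.
Codon 9 UUC (Phe): third position 2-fold.
Four-fold degenerate third positions: 4.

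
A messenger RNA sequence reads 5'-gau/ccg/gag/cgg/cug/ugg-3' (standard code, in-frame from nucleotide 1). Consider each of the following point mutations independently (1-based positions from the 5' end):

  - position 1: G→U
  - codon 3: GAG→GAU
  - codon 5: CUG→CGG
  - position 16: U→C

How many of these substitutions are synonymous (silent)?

0

Codon 1: GAU (Asp) → UAU (Tyr) — missense.
Codon 3: GAG (Glu) → GAU (Asp) — missense.
Codon 5: CUG (Leu) → CGG (Arg) — missense.
Codon 6: UGG (Trp) → CGG (Arg) — missense.
Synonymous: 0 of 4.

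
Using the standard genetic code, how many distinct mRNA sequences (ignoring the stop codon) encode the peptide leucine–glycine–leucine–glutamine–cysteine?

576

Leu: 6 codons.
Gly: 4 codons.
Leu: 6 codons.
Gln: 2 codons.
Cys: 2 codons.
6 × 4 × 6 × 2 × 2 = 576.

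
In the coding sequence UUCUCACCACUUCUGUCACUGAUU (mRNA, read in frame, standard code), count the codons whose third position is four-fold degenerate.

Codon 1 UUC (Phe): third position 2-fold.
Codon 2 UCA (Ser): third position 4-fold.
Codon 3 CCA (Pro): third position 4-fold.
Codon 4 CUU (Leu): third position 4-fold.
Codon 5 CUG (Leu): third position 4-fold.
Codon 6 UCA (Ser): third position 4-fold.
Codon 7 CUG (Leu): third position 4-fold.
Codon 8 AUU (Ile): third position 3-fold.
Four-fold degenerate third positions: 6.

6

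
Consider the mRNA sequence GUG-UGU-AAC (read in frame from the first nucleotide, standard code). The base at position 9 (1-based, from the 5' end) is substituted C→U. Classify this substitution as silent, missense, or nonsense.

Position 9 falls in codon 3: AAC → Asn.
After the substitution the codon is AAU → Asn.
Both encode Asn, so the change is synonymous.

silent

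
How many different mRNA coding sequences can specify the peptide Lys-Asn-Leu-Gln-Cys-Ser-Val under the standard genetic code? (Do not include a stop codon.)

Lys: 2 codons.
Asn: 2 codons.
Leu: 6 codons.
Gln: 2 codons.
Cys: 2 codons.
Ser: 6 codons.
Val: 4 codons.
2 × 2 × 6 × 2 × 2 × 6 × 4 = 2304.

2304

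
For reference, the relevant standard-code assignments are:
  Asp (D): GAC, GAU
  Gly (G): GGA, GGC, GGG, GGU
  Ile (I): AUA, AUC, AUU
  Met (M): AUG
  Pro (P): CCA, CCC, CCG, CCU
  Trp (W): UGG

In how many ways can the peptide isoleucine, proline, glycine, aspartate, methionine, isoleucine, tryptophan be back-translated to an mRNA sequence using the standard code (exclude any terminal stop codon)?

288

Ile: 3 codons.
Pro: 4 codons.
Gly: 4 codons.
Asp: 2 codons.
Met: 1 codon.
Ile: 3 codons.
Trp: 1 codon.
3 × 4 × 4 × 2 × 1 × 3 × 1 = 288.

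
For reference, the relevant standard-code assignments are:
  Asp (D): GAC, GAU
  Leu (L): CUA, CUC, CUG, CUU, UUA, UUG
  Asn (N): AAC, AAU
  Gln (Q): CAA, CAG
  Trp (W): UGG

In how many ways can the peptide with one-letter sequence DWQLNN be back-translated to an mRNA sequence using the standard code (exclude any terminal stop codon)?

Asp: 2 codons.
Trp: 1 codon.
Gln: 2 codons.
Leu: 6 codons.
Asn: 2 codons.
Asn: 2 codons.
2 × 1 × 2 × 6 × 2 × 2 = 96.

96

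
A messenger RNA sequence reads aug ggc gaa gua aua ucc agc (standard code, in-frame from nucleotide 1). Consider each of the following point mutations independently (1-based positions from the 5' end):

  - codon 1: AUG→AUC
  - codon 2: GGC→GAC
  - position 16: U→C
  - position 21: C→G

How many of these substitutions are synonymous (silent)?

Codon 1: AUG (Met) → AUC (Ile) — missense.
Codon 2: GGC (Gly) → GAC (Asp) — missense.
Codon 6: UCC (Ser) → CCC (Pro) — missense.
Codon 7: AGC (Ser) → AGG (Arg) — missense.
Synonymous: 0 of 4.

0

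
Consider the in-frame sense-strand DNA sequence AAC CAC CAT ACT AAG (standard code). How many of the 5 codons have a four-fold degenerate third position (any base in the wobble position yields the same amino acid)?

Codon 1 AAC (Asn): third position 2-fold.
Codon 2 CAC (His): third position 2-fold.
Codon 3 CAT (His): third position 2-fold.
Codon 4 ACT (Thr): third position 4-fold.
Codon 5 AAG (Lys): third position 2-fold.
Four-fold degenerate third positions: 1.

1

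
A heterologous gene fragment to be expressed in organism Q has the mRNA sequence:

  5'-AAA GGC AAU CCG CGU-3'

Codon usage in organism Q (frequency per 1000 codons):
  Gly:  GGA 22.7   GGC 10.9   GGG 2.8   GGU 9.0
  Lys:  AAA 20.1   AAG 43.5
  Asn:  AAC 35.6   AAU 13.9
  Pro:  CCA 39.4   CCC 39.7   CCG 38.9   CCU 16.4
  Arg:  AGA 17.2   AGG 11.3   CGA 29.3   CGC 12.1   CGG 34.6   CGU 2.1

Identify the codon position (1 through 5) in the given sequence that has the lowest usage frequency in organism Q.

5

Codon 1 AAA (Lys): 20.1 per 1000.
Codon 2 GGC (Gly): 10.9 per 1000.
Codon 3 AAU (Asn): 13.9 per 1000.
Codon 4 CCG (Pro): 38.9 per 1000.
Codon 5 CGU (Arg): 2.1 per 1000.
Lowest frequency is 2.1 at codon 5.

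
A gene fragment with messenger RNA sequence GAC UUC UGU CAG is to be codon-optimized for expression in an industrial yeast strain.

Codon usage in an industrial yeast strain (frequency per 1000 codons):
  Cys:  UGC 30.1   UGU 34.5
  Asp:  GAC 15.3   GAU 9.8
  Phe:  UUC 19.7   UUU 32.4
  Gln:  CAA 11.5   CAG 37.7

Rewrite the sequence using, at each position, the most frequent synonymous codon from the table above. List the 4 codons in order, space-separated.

GAC UUU UGU CAG

Codon 1 (Asp): best is GAC at 15.3.
Codon 2 (Phe): best is UUU at 32.4.
Codon 3 (Cys): best is UGU at 34.5.
Codon 4 (Gln): best is CAG at 37.7.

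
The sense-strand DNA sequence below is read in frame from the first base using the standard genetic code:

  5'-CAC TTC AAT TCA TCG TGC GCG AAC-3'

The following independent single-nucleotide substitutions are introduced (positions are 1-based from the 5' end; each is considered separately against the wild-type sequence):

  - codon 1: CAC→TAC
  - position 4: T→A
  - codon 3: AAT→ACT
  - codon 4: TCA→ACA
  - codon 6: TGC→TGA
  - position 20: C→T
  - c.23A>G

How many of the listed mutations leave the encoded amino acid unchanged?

0

Codon 1: CAC (His) → TAC (Tyr) — missense.
Codon 2: TTC (Phe) → ATC (Ile) — missense.
Codon 3: AAT (Asn) → ACT (Thr) — missense.
Codon 4: TCA (Ser) → ACA (Thr) — missense.
Codon 6: TGC (Cys) → TGA (Stop) — nonsense.
Codon 7: GCG (Ala) → GTG (Val) — missense.
Codon 8: AAC (Asn) → AGC (Ser) — missense.
Synonymous: 0 of 7.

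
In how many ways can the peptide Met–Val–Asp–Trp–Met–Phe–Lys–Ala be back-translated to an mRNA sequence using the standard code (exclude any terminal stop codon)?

Met: 1 codon.
Val: 4 codons.
Asp: 2 codons.
Trp: 1 codon.
Met: 1 codon.
Phe: 2 codons.
Lys: 2 codons.
Ala: 4 codons.
1 × 4 × 2 × 1 × 1 × 2 × 2 × 4 = 128.

128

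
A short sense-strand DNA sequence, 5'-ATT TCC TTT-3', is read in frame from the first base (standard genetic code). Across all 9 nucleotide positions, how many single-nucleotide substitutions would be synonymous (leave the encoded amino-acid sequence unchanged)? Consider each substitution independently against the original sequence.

Codon 1 (ATT, Ile): 2 synonymous substitutions.
Codon 2 (TCC, Ser): 3 synonymous substitutions.
Codon 3 (TTT, Phe): 1 synonymous substitution.
Total: 2 + 3 + 1 = 6.

6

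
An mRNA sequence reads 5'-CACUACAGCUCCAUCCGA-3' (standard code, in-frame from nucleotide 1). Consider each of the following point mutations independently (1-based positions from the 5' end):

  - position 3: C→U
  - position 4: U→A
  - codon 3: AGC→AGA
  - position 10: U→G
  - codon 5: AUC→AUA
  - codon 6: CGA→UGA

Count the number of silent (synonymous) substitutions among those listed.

2

Codon 1: CAC (His) → CAU (His) — synonymous.
Codon 2: UAC (Tyr) → AAC (Asn) — missense.
Codon 3: AGC (Ser) → AGA (Arg) — missense.
Codon 4: UCC (Ser) → GCC (Ala) — missense.
Codon 5: AUC (Ile) → AUA (Ile) — synonymous.
Codon 6: CGA (Arg) → UGA (Stop) — nonsense.
Synonymous: 2 of 6.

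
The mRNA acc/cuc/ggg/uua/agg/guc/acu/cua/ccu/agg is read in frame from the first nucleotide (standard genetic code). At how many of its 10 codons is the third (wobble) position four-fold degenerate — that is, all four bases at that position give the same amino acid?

7

Codon 1 ACC (Thr): third position 4-fold.
Codon 2 CUC (Leu): third position 4-fold.
Codon 3 GGG (Gly): third position 4-fold.
Codon 4 UUA (Leu): third position 2-fold.
Codon 5 AGG (Arg): third position 2-fold.
Codon 6 GUC (Val): third position 4-fold.
Codon 7 ACU (Thr): third position 4-fold.
Codon 8 CUA (Leu): third position 4-fold.
Codon 9 CCU (Pro): third position 4-fold.
Codon 10 AGG (Arg): third position 2-fold.
Four-fold degenerate third positions: 7.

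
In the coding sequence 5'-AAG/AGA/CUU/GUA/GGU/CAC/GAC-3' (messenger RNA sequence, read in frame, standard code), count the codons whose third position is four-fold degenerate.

Codon 1 AAG (Lys): third position 2-fold.
Codon 2 AGA (Arg): third position 2-fold.
Codon 3 CUU (Leu): third position 4-fold.
Codon 4 GUA (Val): third position 4-fold.
Codon 5 GGU (Gly): third position 4-fold.
Codon 6 CAC (His): third position 2-fold.
Codon 7 GAC (Asp): third position 2-fold.
Four-fold degenerate third positions: 3.

3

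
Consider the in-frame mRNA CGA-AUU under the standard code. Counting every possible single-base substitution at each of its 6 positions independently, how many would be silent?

Codon 1 (CGA, Arg): 4 synonymous substitutions.
Codon 2 (AUU, Ile): 2 synonymous substitutions.
Total: 4 + 2 = 6.

6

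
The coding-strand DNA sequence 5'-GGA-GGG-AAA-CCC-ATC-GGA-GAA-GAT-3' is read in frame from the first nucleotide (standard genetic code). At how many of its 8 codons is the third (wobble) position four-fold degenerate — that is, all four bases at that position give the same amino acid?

4

Codon 1 GGA (Gly): third position 4-fold.
Codon 2 GGG (Gly): third position 4-fold.
Codon 3 AAA (Lys): third position 2-fold.
Codon 4 CCC (Pro): third position 4-fold.
Codon 5 ATC (Ile): third position 3-fold.
Codon 6 GGA (Gly): third position 4-fold.
Codon 7 GAA (Glu): third position 2-fold.
Codon 8 GAT (Asp): third position 2-fold.
Four-fold degenerate third positions: 4.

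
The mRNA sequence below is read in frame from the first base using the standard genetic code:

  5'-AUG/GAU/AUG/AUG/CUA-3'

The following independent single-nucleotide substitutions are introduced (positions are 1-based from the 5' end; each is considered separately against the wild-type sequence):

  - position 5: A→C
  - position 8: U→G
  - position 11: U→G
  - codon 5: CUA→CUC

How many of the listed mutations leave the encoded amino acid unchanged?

1

Codon 2: GAU (Asp) → GCU (Ala) — missense.
Codon 3: AUG (Met) → AGG (Arg) — missense.
Codon 4: AUG (Met) → AGG (Arg) — missense.
Codon 5: CUA (Leu) → CUC (Leu) — synonymous.
Synonymous: 1 of 4.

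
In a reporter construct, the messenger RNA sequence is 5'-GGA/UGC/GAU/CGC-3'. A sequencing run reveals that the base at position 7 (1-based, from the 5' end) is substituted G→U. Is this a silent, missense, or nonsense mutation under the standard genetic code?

Position 7 falls in codon 3: GAU → Asp.
After the substitution the codon is UAU → Tyr.
Asp ≠ Tyr, so this is a missense mutation.

missense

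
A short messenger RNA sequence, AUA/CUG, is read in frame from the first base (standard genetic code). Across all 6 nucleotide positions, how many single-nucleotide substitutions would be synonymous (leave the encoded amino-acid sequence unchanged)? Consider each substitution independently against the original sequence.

Codon 1 (AUA, Ile): 2 synonymous substitutions.
Codon 2 (CUG, Leu): 4 synonymous substitutions.
Total: 2 + 4 = 6.

6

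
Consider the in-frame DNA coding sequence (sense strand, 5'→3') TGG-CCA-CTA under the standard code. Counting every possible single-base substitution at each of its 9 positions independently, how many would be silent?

7

Codon 1 (TGG, Trp): 0 synonymous substitutions.
Codon 2 (CCA, Pro): 3 synonymous substitutions.
Codon 3 (CTA, Leu): 4 synonymous substitutions.
Total: 0 + 3 + 4 = 7.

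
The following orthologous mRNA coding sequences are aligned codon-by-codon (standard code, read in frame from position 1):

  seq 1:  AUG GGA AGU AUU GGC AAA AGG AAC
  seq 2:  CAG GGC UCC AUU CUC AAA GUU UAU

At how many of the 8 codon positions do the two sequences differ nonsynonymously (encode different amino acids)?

4

Codon 1: AUG Met / CAG Gln — nonsynonymous.
Codon 2: GGA Gly / GGC Gly — synonymous.
Codon 3: AGU Ser / UCC Ser — synonymous.
Codon 4: AUU Ile / AUU Ile — identical.
Codon 5: GGC Gly / CUC Leu — nonsynonymous.
Codon 6: AAA Lys / AAA Lys — identical.
Codon 7: AGG Arg / GUU Val — nonsynonymous.
Codon 8: AAC Asn / UAU Tyr — nonsynonymous.
Nonsynonymous differences: 4.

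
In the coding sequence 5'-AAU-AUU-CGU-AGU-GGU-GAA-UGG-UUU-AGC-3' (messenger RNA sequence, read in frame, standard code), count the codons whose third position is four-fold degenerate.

Codon 1 AAU (Asn): third position 2-fold.
Codon 2 AUU (Ile): third position 3-fold.
Codon 3 CGU (Arg): third position 4-fold.
Codon 4 AGU (Ser): third position 2-fold.
Codon 5 GGU (Gly): third position 4-fold.
Codon 6 GAA (Glu): third position 2-fold.
Codon 7 UGG (Trp): third position 1-fold.
Codon 8 UUU (Phe): third position 2-fold.
Codon 9 AGC (Ser): third position 2-fold.
Four-fold degenerate third positions: 2.

2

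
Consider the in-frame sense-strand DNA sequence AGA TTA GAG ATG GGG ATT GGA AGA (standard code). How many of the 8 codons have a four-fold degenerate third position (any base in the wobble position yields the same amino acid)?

Codon 1 AGA (Arg): third position 2-fold.
Codon 2 TTA (Leu): third position 2-fold.
Codon 3 GAG (Glu): third position 2-fold.
Codon 4 ATG (Met): third position 1-fold.
Codon 5 GGG (Gly): third position 4-fold.
Codon 6 ATT (Ile): third position 3-fold.
Codon 7 GGA (Gly): third position 4-fold.
Codon 8 AGA (Arg): third position 2-fold.
Four-fold degenerate third positions: 2.

2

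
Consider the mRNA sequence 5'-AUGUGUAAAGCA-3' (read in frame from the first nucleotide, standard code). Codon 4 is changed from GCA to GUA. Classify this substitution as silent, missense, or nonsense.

Position 11 falls in codon 4: GCA → Ala.
After the substitution the codon is GUA → Val.
Ala ≠ Val, so this is a missense mutation.

missense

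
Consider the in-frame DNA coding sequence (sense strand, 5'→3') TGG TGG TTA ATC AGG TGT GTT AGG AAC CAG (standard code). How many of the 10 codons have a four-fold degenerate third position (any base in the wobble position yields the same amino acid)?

Codon 1 TGG (Trp): third position 1-fold.
Codon 2 TGG (Trp): third position 1-fold.
Codon 3 TTA (Leu): third position 2-fold.
Codon 4 ATC (Ile): third position 3-fold.
Codon 5 AGG (Arg): third position 2-fold.
Codon 6 TGT (Cys): third position 2-fold.
Codon 7 GTT (Val): third position 4-fold.
Codon 8 AGG (Arg): third position 2-fold.
Codon 9 AAC (Asn): third position 2-fold.
Codon 10 CAG (Gln): third position 2-fold.
Four-fold degenerate third positions: 1.

1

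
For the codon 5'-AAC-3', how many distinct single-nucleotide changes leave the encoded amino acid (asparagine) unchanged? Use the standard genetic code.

1

Position 1: none → 0 synonymous.
Position 2: none → 0 synonymous.
Position 3: AAU → 1 synonymous.
Total: 0 + 0 + 1 = 1.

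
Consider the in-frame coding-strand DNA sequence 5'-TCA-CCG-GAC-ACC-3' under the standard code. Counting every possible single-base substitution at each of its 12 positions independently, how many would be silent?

Codon 1 (TCA, Ser): 3 synonymous substitutions.
Codon 2 (CCG, Pro): 3 synonymous substitutions.
Codon 3 (GAC, Asp): 1 synonymous substitution.
Codon 4 (ACC, Thr): 3 synonymous substitutions.
Total: 3 + 3 + 1 + 3 = 10.

10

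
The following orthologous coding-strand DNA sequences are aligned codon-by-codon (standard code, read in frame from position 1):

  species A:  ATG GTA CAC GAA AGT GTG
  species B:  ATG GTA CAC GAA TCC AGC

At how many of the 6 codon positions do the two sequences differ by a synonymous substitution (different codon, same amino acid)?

1

Codon 1: ATG Met / ATG Met — identical.
Codon 2: GTA Val / GTA Val — identical.
Codon 3: CAC His / CAC His — identical.
Codon 4: GAA Glu / GAA Glu — identical.
Codon 5: AGT Ser / TCC Ser — synonymous.
Codon 6: GTG Val / AGC Ser — nonsynonymous.
Synonymous differences: 1.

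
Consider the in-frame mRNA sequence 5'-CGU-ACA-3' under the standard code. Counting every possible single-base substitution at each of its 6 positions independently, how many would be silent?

6

Codon 1 (CGU, Arg): 3 synonymous substitutions.
Codon 2 (ACA, Thr): 3 synonymous substitutions.
Total: 3 + 3 = 6.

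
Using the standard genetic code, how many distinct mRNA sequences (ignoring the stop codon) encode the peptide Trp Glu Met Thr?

Trp: 1 codon.
Glu: 2 codons.
Met: 1 codon.
Thr: 4 codons.
1 × 2 × 1 × 4 = 8.

8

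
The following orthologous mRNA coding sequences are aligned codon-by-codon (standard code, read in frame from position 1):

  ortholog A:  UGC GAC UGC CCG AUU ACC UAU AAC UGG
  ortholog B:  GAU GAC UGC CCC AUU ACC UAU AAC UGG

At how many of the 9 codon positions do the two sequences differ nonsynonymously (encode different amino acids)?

1

Codon 1: UGC Cys / GAU Asp — nonsynonymous.
Codon 2: GAC Asp / GAC Asp — identical.
Codon 3: UGC Cys / UGC Cys — identical.
Codon 4: CCG Pro / CCC Pro — synonymous.
Codon 5: AUU Ile / AUU Ile — identical.
Codon 6: ACC Thr / ACC Thr — identical.
Codon 7: UAU Tyr / UAU Tyr — identical.
Codon 8: AAC Asn / AAC Asn — identical.
Codon 9: UGG Trp / UGG Trp — identical.
Nonsynonymous differences: 1.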